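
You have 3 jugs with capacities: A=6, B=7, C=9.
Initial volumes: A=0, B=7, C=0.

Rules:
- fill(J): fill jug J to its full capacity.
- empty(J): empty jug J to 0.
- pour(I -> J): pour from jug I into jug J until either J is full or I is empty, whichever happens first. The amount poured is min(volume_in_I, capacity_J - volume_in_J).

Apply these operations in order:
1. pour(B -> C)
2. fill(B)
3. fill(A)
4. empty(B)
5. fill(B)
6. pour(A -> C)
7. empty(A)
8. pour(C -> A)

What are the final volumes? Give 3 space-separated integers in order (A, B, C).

Step 1: pour(B -> C) -> (A=0 B=0 C=7)
Step 2: fill(B) -> (A=0 B=7 C=7)
Step 3: fill(A) -> (A=6 B=7 C=7)
Step 4: empty(B) -> (A=6 B=0 C=7)
Step 5: fill(B) -> (A=6 B=7 C=7)
Step 6: pour(A -> C) -> (A=4 B=7 C=9)
Step 7: empty(A) -> (A=0 B=7 C=9)
Step 8: pour(C -> A) -> (A=6 B=7 C=3)

Answer: 6 7 3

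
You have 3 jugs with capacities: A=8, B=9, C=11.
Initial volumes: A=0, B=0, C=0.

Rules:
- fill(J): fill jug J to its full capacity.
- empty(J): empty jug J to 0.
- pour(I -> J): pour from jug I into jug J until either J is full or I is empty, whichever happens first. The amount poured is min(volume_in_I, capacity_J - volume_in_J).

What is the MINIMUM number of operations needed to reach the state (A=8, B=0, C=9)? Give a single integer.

BFS from (A=0, B=0, C=0). One shortest path:
  1. fill(A) -> (A=8 B=0 C=0)
  2. fill(B) -> (A=8 B=9 C=0)
  3. pour(B -> C) -> (A=8 B=0 C=9)
Reached target in 3 moves.

Answer: 3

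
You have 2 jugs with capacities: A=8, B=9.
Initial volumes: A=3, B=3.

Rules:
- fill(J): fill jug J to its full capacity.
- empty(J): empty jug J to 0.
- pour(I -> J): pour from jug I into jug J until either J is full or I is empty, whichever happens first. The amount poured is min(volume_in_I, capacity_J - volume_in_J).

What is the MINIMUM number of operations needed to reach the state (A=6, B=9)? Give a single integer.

BFS from (A=3, B=3). One shortest path:
  1. pour(B -> A) -> (A=6 B=0)
  2. fill(B) -> (A=6 B=9)
Reached target in 2 moves.

Answer: 2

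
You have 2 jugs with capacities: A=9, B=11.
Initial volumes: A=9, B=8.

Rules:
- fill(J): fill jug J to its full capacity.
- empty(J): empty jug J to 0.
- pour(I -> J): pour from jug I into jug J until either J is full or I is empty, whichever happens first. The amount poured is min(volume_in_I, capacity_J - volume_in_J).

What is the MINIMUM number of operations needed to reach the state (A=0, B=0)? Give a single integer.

Answer: 2

Derivation:
BFS from (A=9, B=8). One shortest path:
  1. empty(A) -> (A=0 B=8)
  2. empty(B) -> (A=0 B=0)
Reached target in 2 moves.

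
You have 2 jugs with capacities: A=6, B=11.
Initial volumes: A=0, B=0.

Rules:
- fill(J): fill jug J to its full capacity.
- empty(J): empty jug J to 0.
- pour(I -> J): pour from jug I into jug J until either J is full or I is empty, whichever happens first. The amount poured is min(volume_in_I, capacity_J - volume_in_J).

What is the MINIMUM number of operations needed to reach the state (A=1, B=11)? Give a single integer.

Answer: 4

Derivation:
BFS from (A=0, B=0). One shortest path:
  1. fill(A) -> (A=6 B=0)
  2. pour(A -> B) -> (A=0 B=6)
  3. fill(A) -> (A=6 B=6)
  4. pour(A -> B) -> (A=1 B=11)
Reached target in 4 moves.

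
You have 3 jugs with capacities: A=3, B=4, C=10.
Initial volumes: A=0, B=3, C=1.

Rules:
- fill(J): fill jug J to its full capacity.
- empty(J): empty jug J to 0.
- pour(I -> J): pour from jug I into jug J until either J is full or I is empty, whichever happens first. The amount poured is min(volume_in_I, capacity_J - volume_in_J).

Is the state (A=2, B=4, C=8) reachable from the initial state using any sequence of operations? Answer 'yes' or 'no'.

BFS from (A=0, B=3, C=1):
  1. pour(C -> A) -> (A=1 B=3 C=0)
  2. fill(C) -> (A=1 B=3 C=10)
  3. pour(C -> A) -> (A=3 B=3 C=8)
  4. pour(A -> B) -> (A=2 B=4 C=8)
Target reached → yes.

Answer: yes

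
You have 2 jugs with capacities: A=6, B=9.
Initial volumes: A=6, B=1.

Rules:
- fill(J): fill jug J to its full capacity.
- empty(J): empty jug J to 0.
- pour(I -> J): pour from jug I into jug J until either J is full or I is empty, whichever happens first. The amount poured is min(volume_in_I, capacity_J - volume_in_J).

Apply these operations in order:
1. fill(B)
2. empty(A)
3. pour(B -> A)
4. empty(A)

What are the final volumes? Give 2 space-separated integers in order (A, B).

Answer: 0 3

Derivation:
Step 1: fill(B) -> (A=6 B=9)
Step 2: empty(A) -> (A=0 B=9)
Step 3: pour(B -> A) -> (A=6 B=3)
Step 4: empty(A) -> (A=0 B=3)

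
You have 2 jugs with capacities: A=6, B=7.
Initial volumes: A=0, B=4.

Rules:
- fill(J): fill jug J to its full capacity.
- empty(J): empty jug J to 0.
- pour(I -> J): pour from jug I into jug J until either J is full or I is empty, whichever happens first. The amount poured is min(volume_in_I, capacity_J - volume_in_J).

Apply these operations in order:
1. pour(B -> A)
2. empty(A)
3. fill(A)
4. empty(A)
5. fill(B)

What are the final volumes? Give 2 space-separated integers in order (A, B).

Step 1: pour(B -> A) -> (A=4 B=0)
Step 2: empty(A) -> (A=0 B=0)
Step 3: fill(A) -> (A=6 B=0)
Step 4: empty(A) -> (A=0 B=0)
Step 5: fill(B) -> (A=0 B=7)

Answer: 0 7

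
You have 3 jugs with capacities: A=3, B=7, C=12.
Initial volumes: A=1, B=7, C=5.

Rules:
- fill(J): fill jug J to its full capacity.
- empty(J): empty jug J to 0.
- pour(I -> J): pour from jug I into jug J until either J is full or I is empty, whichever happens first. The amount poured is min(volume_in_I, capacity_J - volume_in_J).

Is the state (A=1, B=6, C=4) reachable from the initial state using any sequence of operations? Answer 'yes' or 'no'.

BFS explored all 284 reachable states.
Reachable set includes: (0,0,0), (0,0,1), (0,0,2), (0,0,3), (0,0,4), (0,0,5), (0,0,6), (0,0,7), (0,0,8), (0,0,9), (0,0,10), (0,0,11) ...
Target (A=1, B=6, C=4) not in reachable set → no.

Answer: no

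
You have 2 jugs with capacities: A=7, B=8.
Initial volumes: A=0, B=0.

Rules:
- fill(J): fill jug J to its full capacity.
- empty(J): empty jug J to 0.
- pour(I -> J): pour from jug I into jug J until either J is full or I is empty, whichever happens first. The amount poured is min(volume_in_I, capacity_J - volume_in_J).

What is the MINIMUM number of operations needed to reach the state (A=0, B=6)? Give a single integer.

Answer: 6

Derivation:
BFS from (A=0, B=0). One shortest path:
  1. fill(A) -> (A=7 B=0)
  2. pour(A -> B) -> (A=0 B=7)
  3. fill(A) -> (A=7 B=7)
  4. pour(A -> B) -> (A=6 B=8)
  5. empty(B) -> (A=6 B=0)
  6. pour(A -> B) -> (A=0 B=6)
Reached target in 6 moves.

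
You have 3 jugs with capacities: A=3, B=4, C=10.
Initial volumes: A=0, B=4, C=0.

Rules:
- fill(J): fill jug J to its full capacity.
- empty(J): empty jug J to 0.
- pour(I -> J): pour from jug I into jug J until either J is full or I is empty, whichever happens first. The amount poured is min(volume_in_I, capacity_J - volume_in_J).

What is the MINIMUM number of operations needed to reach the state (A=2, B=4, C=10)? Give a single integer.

Answer: 6

Derivation:
BFS from (A=0, B=4, C=0). One shortest path:
  1. fill(A) -> (A=3 B=4 C=0)
  2. empty(B) -> (A=3 B=0 C=0)
  3. fill(C) -> (A=3 B=0 C=10)
  4. pour(A -> B) -> (A=0 B=3 C=10)
  5. fill(A) -> (A=3 B=3 C=10)
  6. pour(A -> B) -> (A=2 B=4 C=10)
Reached target in 6 moves.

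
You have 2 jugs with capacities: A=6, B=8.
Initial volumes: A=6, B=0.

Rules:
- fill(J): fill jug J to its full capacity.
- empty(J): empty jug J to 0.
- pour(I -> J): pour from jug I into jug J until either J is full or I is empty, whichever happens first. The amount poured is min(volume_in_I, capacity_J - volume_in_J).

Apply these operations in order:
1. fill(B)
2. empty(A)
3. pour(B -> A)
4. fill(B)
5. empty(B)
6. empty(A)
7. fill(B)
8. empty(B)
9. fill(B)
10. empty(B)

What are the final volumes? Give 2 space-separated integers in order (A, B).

Answer: 0 0

Derivation:
Step 1: fill(B) -> (A=6 B=8)
Step 2: empty(A) -> (A=0 B=8)
Step 3: pour(B -> A) -> (A=6 B=2)
Step 4: fill(B) -> (A=6 B=8)
Step 5: empty(B) -> (A=6 B=0)
Step 6: empty(A) -> (A=0 B=0)
Step 7: fill(B) -> (A=0 B=8)
Step 8: empty(B) -> (A=0 B=0)
Step 9: fill(B) -> (A=0 B=8)
Step 10: empty(B) -> (A=0 B=0)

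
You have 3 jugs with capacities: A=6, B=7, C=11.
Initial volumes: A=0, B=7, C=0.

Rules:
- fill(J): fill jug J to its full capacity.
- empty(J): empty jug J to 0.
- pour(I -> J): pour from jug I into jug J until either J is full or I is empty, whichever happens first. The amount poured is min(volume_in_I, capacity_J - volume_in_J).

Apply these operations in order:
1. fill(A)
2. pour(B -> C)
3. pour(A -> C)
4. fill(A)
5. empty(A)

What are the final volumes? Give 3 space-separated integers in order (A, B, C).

Answer: 0 0 11

Derivation:
Step 1: fill(A) -> (A=6 B=7 C=0)
Step 2: pour(B -> C) -> (A=6 B=0 C=7)
Step 3: pour(A -> C) -> (A=2 B=0 C=11)
Step 4: fill(A) -> (A=6 B=0 C=11)
Step 5: empty(A) -> (A=0 B=0 C=11)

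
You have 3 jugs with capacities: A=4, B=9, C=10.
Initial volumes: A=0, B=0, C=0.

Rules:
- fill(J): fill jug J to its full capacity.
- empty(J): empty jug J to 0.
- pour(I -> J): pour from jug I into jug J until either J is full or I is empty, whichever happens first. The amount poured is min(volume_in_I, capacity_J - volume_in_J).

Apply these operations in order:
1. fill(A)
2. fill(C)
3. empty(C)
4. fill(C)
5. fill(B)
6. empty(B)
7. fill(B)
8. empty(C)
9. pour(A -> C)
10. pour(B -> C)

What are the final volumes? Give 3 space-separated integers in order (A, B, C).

Step 1: fill(A) -> (A=4 B=0 C=0)
Step 2: fill(C) -> (A=4 B=0 C=10)
Step 3: empty(C) -> (A=4 B=0 C=0)
Step 4: fill(C) -> (A=4 B=0 C=10)
Step 5: fill(B) -> (A=4 B=9 C=10)
Step 6: empty(B) -> (A=4 B=0 C=10)
Step 7: fill(B) -> (A=4 B=9 C=10)
Step 8: empty(C) -> (A=4 B=9 C=0)
Step 9: pour(A -> C) -> (A=0 B=9 C=4)
Step 10: pour(B -> C) -> (A=0 B=3 C=10)

Answer: 0 3 10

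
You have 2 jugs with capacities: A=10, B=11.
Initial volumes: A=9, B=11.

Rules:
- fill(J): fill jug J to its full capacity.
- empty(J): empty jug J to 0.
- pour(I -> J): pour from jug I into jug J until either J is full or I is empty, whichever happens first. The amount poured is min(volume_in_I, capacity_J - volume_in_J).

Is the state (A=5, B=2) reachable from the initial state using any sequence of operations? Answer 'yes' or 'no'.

BFS explored all 42 reachable states.
Reachable set includes: (0,0), (0,1), (0,2), (0,3), (0,4), (0,5), (0,6), (0,7), (0,8), (0,9), (0,10), (0,11) ...
Target (A=5, B=2) not in reachable set → no.

Answer: no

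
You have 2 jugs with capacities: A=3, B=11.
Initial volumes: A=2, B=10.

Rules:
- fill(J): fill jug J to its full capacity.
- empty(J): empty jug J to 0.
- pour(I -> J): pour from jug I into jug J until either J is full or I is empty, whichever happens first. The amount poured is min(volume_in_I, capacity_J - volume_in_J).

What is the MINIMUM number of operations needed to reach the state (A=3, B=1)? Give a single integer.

Answer: 4

Derivation:
BFS from (A=2, B=10). One shortest path:
  1. pour(A -> B) -> (A=1 B=11)
  2. empty(B) -> (A=1 B=0)
  3. pour(A -> B) -> (A=0 B=1)
  4. fill(A) -> (A=3 B=1)
Reached target in 4 moves.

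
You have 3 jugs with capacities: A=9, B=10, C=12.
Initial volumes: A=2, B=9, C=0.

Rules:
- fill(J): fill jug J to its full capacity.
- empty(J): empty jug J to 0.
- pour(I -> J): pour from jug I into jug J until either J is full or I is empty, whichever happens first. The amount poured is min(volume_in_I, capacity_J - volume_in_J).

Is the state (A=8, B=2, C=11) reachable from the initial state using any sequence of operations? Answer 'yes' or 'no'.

Answer: no

Derivation:
BFS explored all 638 reachable states.
Reachable set includes: (0,0,0), (0,0,1), (0,0,2), (0,0,3), (0,0,4), (0,0,5), (0,0,6), (0,0,7), (0,0,8), (0,0,9), (0,0,10), (0,0,11) ...
Target (A=8, B=2, C=11) not in reachable set → no.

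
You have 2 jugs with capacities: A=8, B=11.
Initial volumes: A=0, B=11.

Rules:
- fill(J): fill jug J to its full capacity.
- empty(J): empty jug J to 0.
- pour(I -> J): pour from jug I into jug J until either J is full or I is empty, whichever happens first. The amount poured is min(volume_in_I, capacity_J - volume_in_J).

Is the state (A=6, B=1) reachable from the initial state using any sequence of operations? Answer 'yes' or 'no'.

Answer: no

Derivation:
BFS explored all 38 reachable states.
Reachable set includes: (0,0), (0,1), (0,2), (0,3), (0,4), (0,5), (0,6), (0,7), (0,8), (0,9), (0,10), (0,11) ...
Target (A=6, B=1) not in reachable set → no.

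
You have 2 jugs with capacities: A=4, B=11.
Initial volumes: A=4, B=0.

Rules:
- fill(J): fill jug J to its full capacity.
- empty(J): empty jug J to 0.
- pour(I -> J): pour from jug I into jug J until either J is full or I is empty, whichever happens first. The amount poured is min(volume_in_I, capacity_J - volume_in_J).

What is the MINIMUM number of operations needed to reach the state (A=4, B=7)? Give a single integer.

Answer: 3

Derivation:
BFS from (A=4, B=0). One shortest path:
  1. empty(A) -> (A=0 B=0)
  2. fill(B) -> (A=0 B=11)
  3. pour(B -> A) -> (A=4 B=7)
Reached target in 3 moves.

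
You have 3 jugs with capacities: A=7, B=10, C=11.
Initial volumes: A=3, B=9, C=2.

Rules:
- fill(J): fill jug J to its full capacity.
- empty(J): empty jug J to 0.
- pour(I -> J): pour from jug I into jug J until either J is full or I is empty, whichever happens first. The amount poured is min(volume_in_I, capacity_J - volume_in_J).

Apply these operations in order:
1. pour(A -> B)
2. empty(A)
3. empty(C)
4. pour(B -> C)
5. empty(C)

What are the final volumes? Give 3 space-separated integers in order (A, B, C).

Answer: 0 0 0

Derivation:
Step 1: pour(A -> B) -> (A=2 B=10 C=2)
Step 2: empty(A) -> (A=0 B=10 C=2)
Step 3: empty(C) -> (A=0 B=10 C=0)
Step 4: pour(B -> C) -> (A=0 B=0 C=10)
Step 5: empty(C) -> (A=0 B=0 C=0)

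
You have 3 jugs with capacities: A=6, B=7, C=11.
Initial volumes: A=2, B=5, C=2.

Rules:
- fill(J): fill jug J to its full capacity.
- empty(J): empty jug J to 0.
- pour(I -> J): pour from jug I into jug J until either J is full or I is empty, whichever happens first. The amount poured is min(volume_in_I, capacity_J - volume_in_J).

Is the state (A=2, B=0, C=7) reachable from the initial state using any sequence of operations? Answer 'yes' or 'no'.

Answer: yes

Derivation:
BFS from (A=2, B=5, C=2):
  1. pour(B -> C) -> (A=2 B=0 C=7)
Target reached → yes.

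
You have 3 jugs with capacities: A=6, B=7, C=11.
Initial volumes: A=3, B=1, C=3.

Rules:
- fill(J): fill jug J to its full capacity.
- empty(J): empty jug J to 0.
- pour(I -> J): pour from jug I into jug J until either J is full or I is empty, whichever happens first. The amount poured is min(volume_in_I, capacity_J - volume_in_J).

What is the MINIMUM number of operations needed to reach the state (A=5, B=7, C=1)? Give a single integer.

BFS from (A=3, B=1, C=3). One shortest path:
  1. pour(B -> A) -> (A=4 B=0 C=3)
  2. pour(C -> A) -> (A=6 B=0 C=1)
  3. pour(A -> B) -> (A=0 B=6 C=1)
  4. fill(A) -> (A=6 B=6 C=1)
  5. pour(A -> B) -> (A=5 B=7 C=1)
Reached target in 5 moves.

Answer: 5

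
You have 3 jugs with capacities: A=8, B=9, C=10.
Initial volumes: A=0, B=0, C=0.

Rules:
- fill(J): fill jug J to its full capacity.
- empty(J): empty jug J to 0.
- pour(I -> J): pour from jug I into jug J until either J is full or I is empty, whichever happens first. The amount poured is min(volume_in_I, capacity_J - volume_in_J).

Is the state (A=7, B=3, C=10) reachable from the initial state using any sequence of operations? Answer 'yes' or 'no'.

BFS from (A=0, B=0, C=0):
  1. fill(C) -> (A=0 B=0 C=10)
  2. pour(C -> A) -> (A=8 B=0 C=2)
  3. pour(A -> B) -> (A=0 B=8 C=2)
  4. pour(C -> A) -> (A=2 B=8 C=0)
  5. fill(C) -> (A=2 B=8 C=10)
  6. pour(C -> A) -> (A=8 B=8 C=4)
  7. pour(A -> B) -> (A=7 B=9 C=4)
  8. pour(B -> C) -> (A=7 B=3 C=10)
Target reached → yes.

Answer: yes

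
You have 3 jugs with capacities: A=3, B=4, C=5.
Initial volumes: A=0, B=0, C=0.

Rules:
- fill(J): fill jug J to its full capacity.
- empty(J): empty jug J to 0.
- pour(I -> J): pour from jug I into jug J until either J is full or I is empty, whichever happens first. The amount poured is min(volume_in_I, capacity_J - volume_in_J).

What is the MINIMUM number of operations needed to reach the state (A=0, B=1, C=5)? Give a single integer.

BFS from (A=0, B=0, C=0). One shortest path:
  1. fill(B) -> (A=0 B=4 C=0)
  2. fill(C) -> (A=0 B=4 C=5)
  3. pour(B -> A) -> (A=3 B=1 C=5)
  4. empty(A) -> (A=0 B=1 C=5)
Reached target in 4 moves.

Answer: 4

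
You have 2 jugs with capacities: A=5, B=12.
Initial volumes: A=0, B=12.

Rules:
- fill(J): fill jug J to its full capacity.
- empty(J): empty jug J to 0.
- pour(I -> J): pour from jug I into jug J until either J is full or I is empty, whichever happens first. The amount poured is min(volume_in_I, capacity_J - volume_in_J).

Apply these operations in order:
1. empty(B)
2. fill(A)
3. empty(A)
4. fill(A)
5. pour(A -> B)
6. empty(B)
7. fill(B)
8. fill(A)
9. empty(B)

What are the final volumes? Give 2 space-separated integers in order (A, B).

Answer: 5 0

Derivation:
Step 1: empty(B) -> (A=0 B=0)
Step 2: fill(A) -> (A=5 B=0)
Step 3: empty(A) -> (A=0 B=0)
Step 4: fill(A) -> (A=5 B=0)
Step 5: pour(A -> B) -> (A=0 B=5)
Step 6: empty(B) -> (A=0 B=0)
Step 7: fill(B) -> (A=0 B=12)
Step 8: fill(A) -> (A=5 B=12)
Step 9: empty(B) -> (A=5 B=0)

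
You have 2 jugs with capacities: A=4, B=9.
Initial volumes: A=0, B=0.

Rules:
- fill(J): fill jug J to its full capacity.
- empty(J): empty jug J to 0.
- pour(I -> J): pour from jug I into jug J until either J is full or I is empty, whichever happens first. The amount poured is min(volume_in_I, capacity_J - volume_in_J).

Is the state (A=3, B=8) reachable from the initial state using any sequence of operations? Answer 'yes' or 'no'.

Answer: no

Derivation:
BFS explored all 26 reachable states.
Reachable set includes: (0,0), (0,1), (0,2), (0,3), (0,4), (0,5), (0,6), (0,7), (0,8), (0,9), (1,0), (1,9) ...
Target (A=3, B=8) not in reachable set → no.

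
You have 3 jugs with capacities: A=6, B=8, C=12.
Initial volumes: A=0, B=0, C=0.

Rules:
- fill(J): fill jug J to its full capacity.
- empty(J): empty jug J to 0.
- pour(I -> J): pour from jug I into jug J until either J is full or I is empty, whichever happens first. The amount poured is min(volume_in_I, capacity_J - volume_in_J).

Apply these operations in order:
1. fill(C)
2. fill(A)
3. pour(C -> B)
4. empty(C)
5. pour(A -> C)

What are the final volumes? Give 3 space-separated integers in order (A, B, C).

Answer: 0 8 6

Derivation:
Step 1: fill(C) -> (A=0 B=0 C=12)
Step 2: fill(A) -> (A=6 B=0 C=12)
Step 3: pour(C -> B) -> (A=6 B=8 C=4)
Step 4: empty(C) -> (A=6 B=8 C=0)
Step 5: pour(A -> C) -> (A=0 B=8 C=6)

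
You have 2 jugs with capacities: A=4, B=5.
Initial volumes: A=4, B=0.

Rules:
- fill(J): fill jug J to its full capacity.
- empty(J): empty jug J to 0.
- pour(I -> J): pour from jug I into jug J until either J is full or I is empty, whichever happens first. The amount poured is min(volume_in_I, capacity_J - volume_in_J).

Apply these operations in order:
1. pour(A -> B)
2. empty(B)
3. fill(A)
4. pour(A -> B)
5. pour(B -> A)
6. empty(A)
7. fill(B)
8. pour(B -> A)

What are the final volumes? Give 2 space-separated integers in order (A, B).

Step 1: pour(A -> B) -> (A=0 B=4)
Step 2: empty(B) -> (A=0 B=0)
Step 3: fill(A) -> (A=4 B=0)
Step 4: pour(A -> B) -> (A=0 B=4)
Step 5: pour(B -> A) -> (A=4 B=0)
Step 6: empty(A) -> (A=0 B=0)
Step 7: fill(B) -> (A=0 B=5)
Step 8: pour(B -> A) -> (A=4 B=1)

Answer: 4 1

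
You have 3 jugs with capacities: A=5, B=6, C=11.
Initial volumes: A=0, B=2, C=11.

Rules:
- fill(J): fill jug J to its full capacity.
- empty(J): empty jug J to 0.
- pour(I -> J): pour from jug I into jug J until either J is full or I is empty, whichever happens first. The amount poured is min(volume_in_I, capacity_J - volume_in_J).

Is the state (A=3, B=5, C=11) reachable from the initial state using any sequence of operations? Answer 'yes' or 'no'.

Answer: yes

Derivation:
BFS from (A=0, B=2, C=11):
  1. pour(B -> A) -> (A=2 B=0 C=11)
  2. pour(C -> A) -> (A=5 B=0 C=8)
  3. empty(A) -> (A=0 B=0 C=8)
  4. pour(C -> A) -> (A=5 B=0 C=3)
  5. pour(A -> B) -> (A=0 B=5 C=3)
  6. pour(C -> A) -> (A=3 B=5 C=0)
  7. fill(C) -> (A=3 B=5 C=11)
Target reached → yes.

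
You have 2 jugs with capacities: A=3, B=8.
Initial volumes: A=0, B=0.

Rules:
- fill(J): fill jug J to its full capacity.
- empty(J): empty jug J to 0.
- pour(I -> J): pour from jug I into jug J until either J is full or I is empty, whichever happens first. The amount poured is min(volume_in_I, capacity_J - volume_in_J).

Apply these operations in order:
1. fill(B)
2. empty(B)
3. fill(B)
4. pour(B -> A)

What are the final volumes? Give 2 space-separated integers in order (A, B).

Answer: 3 5

Derivation:
Step 1: fill(B) -> (A=0 B=8)
Step 2: empty(B) -> (A=0 B=0)
Step 3: fill(B) -> (A=0 B=8)
Step 4: pour(B -> A) -> (A=3 B=5)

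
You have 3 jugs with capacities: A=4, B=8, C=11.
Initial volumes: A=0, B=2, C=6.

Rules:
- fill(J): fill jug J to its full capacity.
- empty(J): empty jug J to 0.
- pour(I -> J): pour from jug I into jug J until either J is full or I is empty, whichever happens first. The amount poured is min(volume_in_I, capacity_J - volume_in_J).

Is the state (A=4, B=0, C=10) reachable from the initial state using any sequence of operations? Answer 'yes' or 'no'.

BFS from (A=0, B=2, C=6):
  1. fill(B) -> (A=0 B=8 C=6)
  2. pour(B -> A) -> (A=4 B=4 C=6)
  3. pour(B -> C) -> (A=4 B=0 C=10)
Target reached → yes.

Answer: yes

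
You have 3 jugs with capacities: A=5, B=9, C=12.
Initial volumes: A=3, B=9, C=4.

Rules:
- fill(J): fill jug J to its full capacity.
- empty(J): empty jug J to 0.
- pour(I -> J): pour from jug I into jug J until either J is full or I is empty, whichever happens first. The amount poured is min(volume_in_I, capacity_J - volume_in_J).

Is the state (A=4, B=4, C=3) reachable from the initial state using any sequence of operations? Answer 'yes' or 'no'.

Answer: no

Derivation:
BFS explored all 428 reachable states.
Reachable set includes: (0,0,0), (0,0,1), (0,0,2), (0,0,3), (0,0,4), (0,0,5), (0,0,6), (0,0,7), (0,0,8), (0,0,9), (0,0,10), (0,0,11) ...
Target (A=4, B=4, C=3) not in reachable set → no.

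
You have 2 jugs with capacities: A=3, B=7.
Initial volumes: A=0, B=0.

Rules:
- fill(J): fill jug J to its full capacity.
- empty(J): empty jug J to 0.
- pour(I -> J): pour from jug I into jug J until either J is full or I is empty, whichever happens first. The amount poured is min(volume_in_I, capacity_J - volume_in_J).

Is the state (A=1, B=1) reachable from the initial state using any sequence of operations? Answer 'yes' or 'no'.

BFS explored all 20 reachable states.
Reachable set includes: (0,0), (0,1), (0,2), (0,3), (0,4), (0,5), (0,6), (0,7), (1,0), (1,7), (2,0), (2,7) ...
Target (A=1, B=1) not in reachable set → no.

Answer: no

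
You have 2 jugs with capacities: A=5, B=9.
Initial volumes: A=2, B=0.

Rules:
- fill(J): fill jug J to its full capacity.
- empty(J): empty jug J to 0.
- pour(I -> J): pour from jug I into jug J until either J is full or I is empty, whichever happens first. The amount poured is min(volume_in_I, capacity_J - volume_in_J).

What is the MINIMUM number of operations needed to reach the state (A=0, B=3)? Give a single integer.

Answer: 7

Derivation:
BFS from (A=2, B=0). One shortest path:
  1. pour(A -> B) -> (A=0 B=2)
  2. fill(A) -> (A=5 B=2)
  3. pour(A -> B) -> (A=0 B=7)
  4. fill(A) -> (A=5 B=7)
  5. pour(A -> B) -> (A=3 B=9)
  6. empty(B) -> (A=3 B=0)
  7. pour(A -> B) -> (A=0 B=3)
Reached target in 7 moves.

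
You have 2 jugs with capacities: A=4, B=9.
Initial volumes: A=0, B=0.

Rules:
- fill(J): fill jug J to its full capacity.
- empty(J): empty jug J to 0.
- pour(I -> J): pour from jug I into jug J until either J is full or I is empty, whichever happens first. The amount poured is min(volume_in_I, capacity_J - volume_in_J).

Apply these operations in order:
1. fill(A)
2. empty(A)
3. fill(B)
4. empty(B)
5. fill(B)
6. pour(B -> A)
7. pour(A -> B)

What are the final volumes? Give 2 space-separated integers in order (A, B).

Answer: 0 9

Derivation:
Step 1: fill(A) -> (A=4 B=0)
Step 2: empty(A) -> (A=0 B=0)
Step 3: fill(B) -> (A=0 B=9)
Step 4: empty(B) -> (A=0 B=0)
Step 5: fill(B) -> (A=0 B=9)
Step 6: pour(B -> A) -> (A=4 B=5)
Step 7: pour(A -> B) -> (A=0 B=9)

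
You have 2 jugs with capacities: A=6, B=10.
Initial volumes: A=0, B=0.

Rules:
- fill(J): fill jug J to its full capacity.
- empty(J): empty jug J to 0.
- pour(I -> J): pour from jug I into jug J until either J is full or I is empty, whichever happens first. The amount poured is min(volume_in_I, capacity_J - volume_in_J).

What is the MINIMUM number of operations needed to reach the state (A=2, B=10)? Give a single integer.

Answer: 4

Derivation:
BFS from (A=0, B=0). One shortest path:
  1. fill(A) -> (A=6 B=0)
  2. pour(A -> B) -> (A=0 B=6)
  3. fill(A) -> (A=6 B=6)
  4. pour(A -> B) -> (A=2 B=10)
Reached target in 4 moves.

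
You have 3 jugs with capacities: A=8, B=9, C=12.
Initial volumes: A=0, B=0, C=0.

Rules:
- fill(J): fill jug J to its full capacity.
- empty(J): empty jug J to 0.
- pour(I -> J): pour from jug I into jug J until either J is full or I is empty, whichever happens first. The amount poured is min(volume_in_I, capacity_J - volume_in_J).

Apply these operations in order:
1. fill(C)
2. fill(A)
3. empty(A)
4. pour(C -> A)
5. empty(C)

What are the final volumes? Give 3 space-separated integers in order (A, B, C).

Step 1: fill(C) -> (A=0 B=0 C=12)
Step 2: fill(A) -> (A=8 B=0 C=12)
Step 3: empty(A) -> (A=0 B=0 C=12)
Step 4: pour(C -> A) -> (A=8 B=0 C=4)
Step 5: empty(C) -> (A=8 B=0 C=0)

Answer: 8 0 0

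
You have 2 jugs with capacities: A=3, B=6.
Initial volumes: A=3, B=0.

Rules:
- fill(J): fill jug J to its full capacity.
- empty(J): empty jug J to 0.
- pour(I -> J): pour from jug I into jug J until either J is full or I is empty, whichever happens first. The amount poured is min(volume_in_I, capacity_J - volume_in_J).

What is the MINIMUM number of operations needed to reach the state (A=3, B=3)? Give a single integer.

BFS from (A=3, B=0). One shortest path:
  1. pour(A -> B) -> (A=0 B=3)
  2. fill(A) -> (A=3 B=3)
Reached target in 2 moves.

Answer: 2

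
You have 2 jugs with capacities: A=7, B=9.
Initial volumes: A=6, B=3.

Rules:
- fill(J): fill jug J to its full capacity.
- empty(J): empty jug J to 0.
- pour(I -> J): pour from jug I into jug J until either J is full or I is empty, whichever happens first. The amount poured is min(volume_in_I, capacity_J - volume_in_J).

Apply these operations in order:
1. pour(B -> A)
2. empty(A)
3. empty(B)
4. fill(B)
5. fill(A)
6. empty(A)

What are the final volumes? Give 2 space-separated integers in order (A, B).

Step 1: pour(B -> A) -> (A=7 B=2)
Step 2: empty(A) -> (A=0 B=2)
Step 3: empty(B) -> (A=0 B=0)
Step 4: fill(B) -> (A=0 B=9)
Step 5: fill(A) -> (A=7 B=9)
Step 6: empty(A) -> (A=0 B=9)

Answer: 0 9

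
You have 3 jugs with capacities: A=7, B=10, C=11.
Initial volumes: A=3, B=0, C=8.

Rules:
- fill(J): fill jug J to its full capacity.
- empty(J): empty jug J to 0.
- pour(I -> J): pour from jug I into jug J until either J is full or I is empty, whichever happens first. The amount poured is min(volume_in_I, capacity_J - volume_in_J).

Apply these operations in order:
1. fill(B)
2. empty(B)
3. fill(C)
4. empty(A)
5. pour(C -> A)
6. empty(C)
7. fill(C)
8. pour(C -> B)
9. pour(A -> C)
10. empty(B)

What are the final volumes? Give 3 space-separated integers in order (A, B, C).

Step 1: fill(B) -> (A=3 B=10 C=8)
Step 2: empty(B) -> (A=3 B=0 C=8)
Step 3: fill(C) -> (A=3 B=0 C=11)
Step 4: empty(A) -> (A=0 B=0 C=11)
Step 5: pour(C -> A) -> (A=7 B=0 C=4)
Step 6: empty(C) -> (A=7 B=0 C=0)
Step 7: fill(C) -> (A=7 B=0 C=11)
Step 8: pour(C -> B) -> (A=7 B=10 C=1)
Step 9: pour(A -> C) -> (A=0 B=10 C=8)
Step 10: empty(B) -> (A=0 B=0 C=8)

Answer: 0 0 8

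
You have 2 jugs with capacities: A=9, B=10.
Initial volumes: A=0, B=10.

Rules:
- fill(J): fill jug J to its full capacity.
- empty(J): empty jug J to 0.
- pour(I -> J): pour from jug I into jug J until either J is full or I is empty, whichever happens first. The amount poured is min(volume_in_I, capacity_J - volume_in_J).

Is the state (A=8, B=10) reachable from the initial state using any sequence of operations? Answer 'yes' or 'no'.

Answer: yes

Derivation:
BFS from (A=0, B=10):
  1. fill(A) -> (A=9 B=10)
  2. empty(B) -> (A=9 B=0)
  3. pour(A -> B) -> (A=0 B=9)
  4. fill(A) -> (A=9 B=9)
  5. pour(A -> B) -> (A=8 B=10)
Target reached → yes.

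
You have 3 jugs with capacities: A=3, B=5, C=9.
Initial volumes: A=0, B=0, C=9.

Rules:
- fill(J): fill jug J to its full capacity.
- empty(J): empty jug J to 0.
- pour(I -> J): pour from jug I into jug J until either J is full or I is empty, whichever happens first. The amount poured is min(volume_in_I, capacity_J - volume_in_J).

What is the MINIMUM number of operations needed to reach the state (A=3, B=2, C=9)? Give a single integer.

BFS from (A=0, B=0, C=9). One shortest path:
  1. fill(B) -> (A=0 B=5 C=9)
  2. pour(B -> A) -> (A=3 B=2 C=9)
Reached target in 2 moves.

Answer: 2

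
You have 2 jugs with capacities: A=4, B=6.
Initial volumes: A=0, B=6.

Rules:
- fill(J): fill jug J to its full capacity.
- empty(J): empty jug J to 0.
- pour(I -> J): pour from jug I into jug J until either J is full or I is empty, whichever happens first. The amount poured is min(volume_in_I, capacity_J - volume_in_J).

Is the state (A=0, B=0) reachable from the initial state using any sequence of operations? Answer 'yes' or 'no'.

BFS from (A=0, B=6):
  1. empty(B) -> (A=0 B=0)
Target reached → yes.

Answer: yes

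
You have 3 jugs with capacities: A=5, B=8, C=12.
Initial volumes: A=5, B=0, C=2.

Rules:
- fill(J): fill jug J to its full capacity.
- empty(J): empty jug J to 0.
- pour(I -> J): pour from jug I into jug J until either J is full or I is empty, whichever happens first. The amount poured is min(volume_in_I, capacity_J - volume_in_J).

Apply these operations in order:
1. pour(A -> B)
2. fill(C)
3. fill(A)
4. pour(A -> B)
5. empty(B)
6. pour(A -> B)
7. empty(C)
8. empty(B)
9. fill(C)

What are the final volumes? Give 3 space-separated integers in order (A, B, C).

Step 1: pour(A -> B) -> (A=0 B=5 C=2)
Step 2: fill(C) -> (A=0 B=5 C=12)
Step 3: fill(A) -> (A=5 B=5 C=12)
Step 4: pour(A -> B) -> (A=2 B=8 C=12)
Step 5: empty(B) -> (A=2 B=0 C=12)
Step 6: pour(A -> B) -> (A=0 B=2 C=12)
Step 7: empty(C) -> (A=0 B=2 C=0)
Step 8: empty(B) -> (A=0 B=0 C=0)
Step 9: fill(C) -> (A=0 B=0 C=12)

Answer: 0 0 12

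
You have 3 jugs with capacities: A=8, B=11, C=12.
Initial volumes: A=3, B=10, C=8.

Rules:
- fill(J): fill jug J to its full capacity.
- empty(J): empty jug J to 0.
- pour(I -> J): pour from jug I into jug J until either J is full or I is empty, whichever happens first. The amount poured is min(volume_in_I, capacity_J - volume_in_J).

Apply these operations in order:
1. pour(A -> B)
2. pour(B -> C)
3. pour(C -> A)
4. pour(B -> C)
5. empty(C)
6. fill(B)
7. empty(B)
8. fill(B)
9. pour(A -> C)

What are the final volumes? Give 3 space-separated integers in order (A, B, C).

Answer: 0 11 8

Derivation:
Step 1: pour(A -> B) -> (A=2 B=11 C=8)
Step 2: pour(B -> C) -> (A=2 B=7 C=12)
Step 3: pour(C -> A) -> (A=8 B=7 C=6)
Step 4: pour(B -> C) -> (A=8 B=1 C=12)
Step 5: empty(C) -> (A=8 B=1 C=0)
Step 6: fill(B) -> (A=8 B=11 C=0)
Step 7: empty(B) -> (A=8 B=0 C=0)
Step 8: fill(B) -> (A=8 B=11 C=0)
Step 9: pour(A -> C) -> (A=0 B=11 C=8)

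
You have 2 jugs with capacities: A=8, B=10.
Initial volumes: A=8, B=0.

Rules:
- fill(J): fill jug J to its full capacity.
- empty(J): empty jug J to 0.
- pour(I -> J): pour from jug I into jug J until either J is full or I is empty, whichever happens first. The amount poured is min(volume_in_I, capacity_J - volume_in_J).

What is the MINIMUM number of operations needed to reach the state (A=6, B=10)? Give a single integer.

BFS from (A=8, B=0). One shortest path:
  1. pour(A -> B) -> (A=0 B=8)
  2. fill(A) -> (A=8 B=8)
  3. pour(A -> B) -> (A=6 B=10)
Reached target in 3 moves.

Answer: 3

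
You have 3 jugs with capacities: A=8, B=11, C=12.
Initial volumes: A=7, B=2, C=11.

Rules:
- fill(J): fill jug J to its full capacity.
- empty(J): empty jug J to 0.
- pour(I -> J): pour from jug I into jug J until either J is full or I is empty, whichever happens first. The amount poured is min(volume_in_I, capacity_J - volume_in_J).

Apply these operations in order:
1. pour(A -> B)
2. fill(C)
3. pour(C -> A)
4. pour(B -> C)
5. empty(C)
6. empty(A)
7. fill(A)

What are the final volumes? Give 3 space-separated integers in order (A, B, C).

Step 1: pour(A -> B) -> (A=0 B=9 C=11)
Step 2: fill(C) -> (A=0 B=9 C=12)
Step 3: pour(C -> A) -> (A=8 B=9 C=4)
Step 4: pour(B -> C) -> (A=8 B=1 C=12)
Step 5: empty(C) -> (A=8 B=1 C=0)
Step 6: empty(A) -> (A=0 B=1 C=0)
Step 7: fill(A) -> (A=8 B=1 C=0)

Answer: 8 1 0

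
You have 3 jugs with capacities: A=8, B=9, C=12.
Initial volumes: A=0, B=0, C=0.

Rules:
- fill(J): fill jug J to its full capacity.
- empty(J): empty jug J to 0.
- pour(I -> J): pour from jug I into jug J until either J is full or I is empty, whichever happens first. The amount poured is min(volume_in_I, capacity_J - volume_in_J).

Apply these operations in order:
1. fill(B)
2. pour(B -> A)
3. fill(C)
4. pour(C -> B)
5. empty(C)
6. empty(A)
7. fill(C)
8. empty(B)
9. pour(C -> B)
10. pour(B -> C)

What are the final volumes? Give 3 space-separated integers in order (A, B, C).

Step 1: fill(B) -> (A=0 B=9 C=0)
Step 2: pour(B -> A) -> (A=8 B=1 C=0)
Step 3: fill(C) -> (A=8 B=1 C=12)
Step 4: pour(C -> B) -> (A=8 B=9 C=4)
Step 5: empty(C) -> (A=8 B=9 C=0)
Step 6: empty(A) -> (A=0 B=9 C=0)
Step 7: fill(C) -> (A=0 B=9 C=12)
Step 8: empty(B) -> (A=0 B=0 C=12)
Step 9: pour(C -> B) -> (A=0 B=9 C=3)
Step 10: pour(B -> C) -> (A=0 B=0 C=12)

Answer: 0 0 12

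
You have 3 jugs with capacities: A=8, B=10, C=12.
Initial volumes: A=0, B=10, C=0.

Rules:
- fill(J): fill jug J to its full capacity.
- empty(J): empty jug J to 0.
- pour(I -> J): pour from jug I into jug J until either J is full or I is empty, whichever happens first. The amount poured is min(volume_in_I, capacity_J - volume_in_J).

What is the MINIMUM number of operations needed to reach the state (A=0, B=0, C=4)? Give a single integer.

BFS from (A=0, B=10, C=0). One shortest path:
  1. empty(B) -> (A=0 B=0 C=0)
  2. fill(C) -> (A=0 B=0 C=12)
  3. pour(C -> A) -> (A=8 B=0 C=4)
  4. empty(A) -> (A=0 B=0 C=4)
Reached target in 4 moves.

Answer: 4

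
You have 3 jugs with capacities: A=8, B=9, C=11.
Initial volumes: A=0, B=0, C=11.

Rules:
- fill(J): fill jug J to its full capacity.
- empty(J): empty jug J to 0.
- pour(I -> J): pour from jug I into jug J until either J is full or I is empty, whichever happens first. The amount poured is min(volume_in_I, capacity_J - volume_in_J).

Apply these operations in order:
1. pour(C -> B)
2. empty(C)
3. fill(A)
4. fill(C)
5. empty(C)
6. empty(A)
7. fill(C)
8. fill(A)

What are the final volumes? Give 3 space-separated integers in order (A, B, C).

Answer: 8 9 11

Derivation:
Step 1: pour(C -> B) -> (A=0 B=9 C=2)
Step 2: empty(C) -> (A=0 B=9 C=0)
Step 3: fill(A) -> (A=8 B=9 C=0)
Step 4: fill(C) -> (A=8 B=9 C=11)
Step 5: empty(C) -> (A=8 B=9 C=0)
Step 6: empty(A) -> (A=0 B=9 C=0)
Step 7: fill(C) -> (A=0 B=9 C=11)
Step 8: fill(A) -> (A=8 B=9 C=11)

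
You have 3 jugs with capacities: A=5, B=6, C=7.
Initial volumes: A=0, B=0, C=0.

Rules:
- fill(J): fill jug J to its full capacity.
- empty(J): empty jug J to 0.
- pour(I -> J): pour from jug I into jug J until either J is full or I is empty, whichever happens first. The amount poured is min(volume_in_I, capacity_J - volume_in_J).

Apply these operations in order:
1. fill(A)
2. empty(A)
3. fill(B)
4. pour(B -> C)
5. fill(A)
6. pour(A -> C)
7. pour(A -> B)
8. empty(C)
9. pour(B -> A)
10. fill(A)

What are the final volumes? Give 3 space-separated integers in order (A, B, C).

Step 1: fill(A) -> (A=5 B=0 C=0)
Step 2: empty(A) -> (A=0 B=0 C=0)
Step 3: fill(B) -> (A=0 B=6 C=0)
Step 4: pour(B -> C) -> (A=0 B=0 C=6)
Step 5: fill(A) -> (A=5 B=0 C=6)
Step 6: pour(A -> C) -> (A=4 B=0 C=7)
Step 7: pour(A -> B) -> (A=0 B=4 C=7)
Step 8: empty(C) -> (A=0 B=4 C=0)
Step 9: pour(B -> A) -> (A=4 B=0 C=0)
Step 10: fill(A) -> (A=5 B=0 C=0)

Answer: 5 0 0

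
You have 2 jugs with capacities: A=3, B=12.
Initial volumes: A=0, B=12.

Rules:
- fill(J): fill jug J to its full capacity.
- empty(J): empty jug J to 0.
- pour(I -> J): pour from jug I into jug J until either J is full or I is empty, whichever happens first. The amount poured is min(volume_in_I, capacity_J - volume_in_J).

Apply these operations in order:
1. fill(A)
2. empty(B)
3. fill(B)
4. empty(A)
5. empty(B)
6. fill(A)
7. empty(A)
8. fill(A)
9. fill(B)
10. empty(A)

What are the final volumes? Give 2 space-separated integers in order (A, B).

Step 1: fill(A) -> (A=3 B=12)
Step 2: empty(B) -> (A=3 B=0)
Step 3: fill(B) -> (A=3 B=12)
Step 4: empty(A) -> (A=0 B=12)
Step 5: empty(B) -> (A=0 B=0)
Step 6: fill(A) -> (A=3 B=0)
Step 7: empty(A) -> (A=0 B=0)
Step 8: fill(A) -> (A=3 B=0)
Step 9: fill(B) -> (A=3 B=12)
Step 10: empty(A) -> (A=0 B=12)

Answer: 0 12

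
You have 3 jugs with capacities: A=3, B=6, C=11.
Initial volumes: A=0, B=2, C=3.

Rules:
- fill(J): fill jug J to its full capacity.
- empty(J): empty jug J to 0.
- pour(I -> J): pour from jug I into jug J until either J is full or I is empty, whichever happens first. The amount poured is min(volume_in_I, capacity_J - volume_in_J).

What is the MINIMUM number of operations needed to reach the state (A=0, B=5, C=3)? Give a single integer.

Answer: 2

Derivation:
BFS from (A=0, B=2, C=3). One shortest path:
  1. fill(A) -> (A=3 B=2 C=3)
  2. pour(A -> B) -> (A=0 B=5 C=3)
Reached target in 2 moves.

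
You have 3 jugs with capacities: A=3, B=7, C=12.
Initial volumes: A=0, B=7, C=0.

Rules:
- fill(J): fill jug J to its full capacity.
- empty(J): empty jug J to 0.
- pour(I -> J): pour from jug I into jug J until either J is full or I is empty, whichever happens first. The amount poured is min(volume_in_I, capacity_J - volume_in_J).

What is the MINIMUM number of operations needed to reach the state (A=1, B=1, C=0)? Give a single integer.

Answer: 7

Derivation:
BFS from (A=0, B=7, C=0). One shortest path:
  1. pour(B -> C) -> (A=0 B=0 C=7)
  2. fill(B) -> (A=0 B=7 C=7)
  3. pour(B -> A) -> (A=3 B=4 C=7)
  4. pour(A -> C) -> (A=0 B=4 C=10)
  5. pour(B -> A) -> (A=3 B=1 C=10)
  6. pour(A -> C) -> (A=1 B=1 C=12)
  7. empty(C) -> (A=1 B=1 C=0)
Reached target in 7 moves.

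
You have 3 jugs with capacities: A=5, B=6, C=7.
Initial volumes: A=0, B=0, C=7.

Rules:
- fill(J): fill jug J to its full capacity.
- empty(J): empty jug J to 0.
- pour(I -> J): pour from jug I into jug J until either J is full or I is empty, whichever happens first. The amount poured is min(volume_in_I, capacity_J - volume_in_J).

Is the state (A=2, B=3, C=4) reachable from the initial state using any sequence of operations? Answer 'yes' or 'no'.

BFS explored all 216 reachable states.
Reachable set includes: (0,0,0), (0,0,1), (0,0,2), (0,0,3), (0,0,4), (0,0,5), (0,0,6), (0,0,7), (0,1,0), (0,1,1), (0,1,2), (0,1,3) ...
Target (A=2, B=3, C=4) not in reachable set → no.

Answer: no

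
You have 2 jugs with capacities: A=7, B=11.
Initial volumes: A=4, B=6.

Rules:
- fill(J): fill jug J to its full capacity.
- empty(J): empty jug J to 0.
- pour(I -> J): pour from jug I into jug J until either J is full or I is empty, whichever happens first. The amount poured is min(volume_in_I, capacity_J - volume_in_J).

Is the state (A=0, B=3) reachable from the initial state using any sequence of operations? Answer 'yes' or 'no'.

BFS from (A=4, B=6):
  1. pour(B -> A) -> (A=7 B=3)
  2. empty(A) -> (A=0 B=3)
Target reached → yes.

Answer: yes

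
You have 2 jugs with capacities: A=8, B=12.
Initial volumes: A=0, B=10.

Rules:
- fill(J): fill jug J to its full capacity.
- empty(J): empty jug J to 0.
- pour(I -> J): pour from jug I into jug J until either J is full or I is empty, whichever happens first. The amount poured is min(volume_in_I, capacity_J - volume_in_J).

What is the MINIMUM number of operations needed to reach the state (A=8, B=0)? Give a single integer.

BFS from (A=0, B=10). One shortest path:
  1. fill(A) -> (A=8 B=10)
  2. empty(B) -> (A=8 B=0)
Reached target in 2 moves.

Answer: 2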